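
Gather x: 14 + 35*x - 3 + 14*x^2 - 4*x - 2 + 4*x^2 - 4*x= 18*x^2 + 27*x + 9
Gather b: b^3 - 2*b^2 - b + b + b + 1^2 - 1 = b^3 - 2*b^2 + b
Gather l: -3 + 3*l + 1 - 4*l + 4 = 2 - l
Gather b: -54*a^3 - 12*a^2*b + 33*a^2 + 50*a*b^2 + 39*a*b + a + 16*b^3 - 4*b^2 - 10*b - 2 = -54*a^3 + 33*a^2 + a + 16*b^3 + b^2*(50*a - 4) + b*(-12*a^2 + 39*a - 10) - 2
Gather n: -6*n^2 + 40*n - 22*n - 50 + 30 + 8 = -6*n^2 + 18*n - 12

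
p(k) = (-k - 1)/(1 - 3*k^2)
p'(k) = 6*k*(-k - 1)/(1 - 3*k^2)^2 - 1/(1 - 3*k^2)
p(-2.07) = -0.09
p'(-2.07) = -0.01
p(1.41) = 0.49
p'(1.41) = -0.63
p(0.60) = 20.00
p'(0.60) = -887.50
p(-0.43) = -1.28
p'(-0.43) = 5.17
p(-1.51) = -0.09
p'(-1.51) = 0.04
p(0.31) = -1.84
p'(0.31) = -6.22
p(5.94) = 0.07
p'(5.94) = -0.01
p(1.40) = 0.49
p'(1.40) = -0.64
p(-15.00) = -0.02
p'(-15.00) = 0.00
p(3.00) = 0.15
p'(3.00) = -0.07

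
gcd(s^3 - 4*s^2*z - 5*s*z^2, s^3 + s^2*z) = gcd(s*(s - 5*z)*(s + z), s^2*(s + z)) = s^2 + s*z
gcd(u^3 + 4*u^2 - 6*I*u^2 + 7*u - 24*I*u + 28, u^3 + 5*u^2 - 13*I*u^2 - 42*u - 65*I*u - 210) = u - 7*I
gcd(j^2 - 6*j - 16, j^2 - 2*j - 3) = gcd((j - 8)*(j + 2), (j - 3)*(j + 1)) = 1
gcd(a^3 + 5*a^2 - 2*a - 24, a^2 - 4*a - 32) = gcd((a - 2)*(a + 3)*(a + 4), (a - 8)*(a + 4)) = a + 4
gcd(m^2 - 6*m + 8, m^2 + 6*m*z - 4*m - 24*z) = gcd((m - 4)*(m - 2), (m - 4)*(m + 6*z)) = m - 4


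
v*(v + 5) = v^2 + 5*v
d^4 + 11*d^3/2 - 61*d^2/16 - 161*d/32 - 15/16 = (d - 5/4)*(d + 1/4)*(d + 1/2)*(d + 6)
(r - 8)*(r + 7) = r^2 - r - 56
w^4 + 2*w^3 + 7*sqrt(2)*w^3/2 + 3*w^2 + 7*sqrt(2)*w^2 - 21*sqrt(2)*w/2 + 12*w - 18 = (w - 1)*(w + 3)*(w + 3*sqrt(2)/2)*(w + 2*sqrt(2))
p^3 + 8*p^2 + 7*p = p*(p + 1)*(p + 7)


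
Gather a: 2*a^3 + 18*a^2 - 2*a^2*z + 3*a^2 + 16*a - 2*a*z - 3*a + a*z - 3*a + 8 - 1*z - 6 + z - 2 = 2*a^3 + a^2*(21 - 2*z) + a*(10 - z)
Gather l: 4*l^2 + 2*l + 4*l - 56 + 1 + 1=4*l^2 + 6*l - 54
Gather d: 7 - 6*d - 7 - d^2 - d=-d^2 - 7*d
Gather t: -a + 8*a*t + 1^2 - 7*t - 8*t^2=-a - 8*t^2 + t*(8*a - 7) + 1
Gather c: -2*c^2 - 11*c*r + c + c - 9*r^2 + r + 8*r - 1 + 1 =-2*c^2 + c*(2 - 11*r) - 9*r^2 + 9*r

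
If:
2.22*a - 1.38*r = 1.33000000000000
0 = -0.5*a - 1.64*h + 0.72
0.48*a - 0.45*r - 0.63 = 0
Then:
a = -0.80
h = 0.68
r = -2.26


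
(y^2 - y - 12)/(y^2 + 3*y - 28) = (y + 3)/(y + 7)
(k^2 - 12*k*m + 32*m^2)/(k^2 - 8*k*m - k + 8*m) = (k - 4*m)/(k - 1)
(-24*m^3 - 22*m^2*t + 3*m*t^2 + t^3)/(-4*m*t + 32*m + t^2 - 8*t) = (6*m^2 + 7*m*t + t^2)/(t - 8)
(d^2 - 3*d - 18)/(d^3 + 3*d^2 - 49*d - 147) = (d - 6)/(d^2 - 49)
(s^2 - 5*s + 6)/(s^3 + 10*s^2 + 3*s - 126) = (s - 2)/(s^2 + 13*s + 42)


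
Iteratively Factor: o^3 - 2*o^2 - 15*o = (o)*(o^2 - 2*o - 15) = o*(o - 5)*(o + 3)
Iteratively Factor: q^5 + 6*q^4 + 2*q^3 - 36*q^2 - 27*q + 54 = (q + 3)*(q^4 + 3*q^3 - 7*q^2 - 15*q + 18) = (q - 2)*(q + 3)*(q^3 + 5*q^2 + 3*q - 9) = (q - 2)*(q + 3)^2*(q^2 + 2*q - 3) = (q - 2)*(q - 1)*(q + 3)^2*(q + 3)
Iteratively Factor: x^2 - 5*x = (x)*(x - 5)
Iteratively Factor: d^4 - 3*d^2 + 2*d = (d + 2)*(d^3 - 2*d^2 + d) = (d - 1)*(d + 2)*(d^2 - d) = (d - 1)^2*(d + 2)*(d)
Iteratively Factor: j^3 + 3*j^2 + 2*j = (j + 2)*(j^2 + j) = (j + 1)*(j + 2)*(j)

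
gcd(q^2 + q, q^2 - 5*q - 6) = q + 1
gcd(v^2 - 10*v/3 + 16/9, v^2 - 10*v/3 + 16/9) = v^2 - 10*v/3 + 16/9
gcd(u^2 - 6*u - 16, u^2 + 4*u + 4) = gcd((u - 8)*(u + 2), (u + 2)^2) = u + 2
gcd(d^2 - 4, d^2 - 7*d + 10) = d - 2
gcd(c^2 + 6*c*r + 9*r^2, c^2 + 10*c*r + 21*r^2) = c + 3*r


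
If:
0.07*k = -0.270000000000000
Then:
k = -3.86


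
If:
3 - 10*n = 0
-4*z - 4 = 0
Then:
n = 3/10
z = -1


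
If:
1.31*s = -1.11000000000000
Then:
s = -0.85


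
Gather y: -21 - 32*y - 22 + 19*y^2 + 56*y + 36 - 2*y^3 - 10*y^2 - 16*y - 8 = -2*y^3 + 9*y^2 + 8*y - 15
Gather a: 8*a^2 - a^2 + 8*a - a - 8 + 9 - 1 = 7*a^2 + 7*a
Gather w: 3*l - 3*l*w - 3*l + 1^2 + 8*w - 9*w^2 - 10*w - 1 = -9*w^2 + w*(-3*l - 2)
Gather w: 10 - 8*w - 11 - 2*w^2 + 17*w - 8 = -2*w^2 + 9*w - 9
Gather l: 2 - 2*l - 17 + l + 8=-l - 7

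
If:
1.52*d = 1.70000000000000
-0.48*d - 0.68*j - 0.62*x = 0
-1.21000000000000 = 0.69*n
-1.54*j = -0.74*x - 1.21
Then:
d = 1.12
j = 0.24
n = -1.75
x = -1.13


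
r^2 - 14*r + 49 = (r - 7)^2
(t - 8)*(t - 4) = t^2 - 12*t + 32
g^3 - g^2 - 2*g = g*(g - 2)*(g + 1)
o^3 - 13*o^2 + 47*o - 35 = (o - 7)*(o - 5)*(o - 1)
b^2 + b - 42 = (b - 6)*(b + 7)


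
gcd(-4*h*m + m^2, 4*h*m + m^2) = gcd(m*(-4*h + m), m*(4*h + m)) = m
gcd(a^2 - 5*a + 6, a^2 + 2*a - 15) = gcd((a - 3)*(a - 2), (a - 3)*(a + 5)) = a - 3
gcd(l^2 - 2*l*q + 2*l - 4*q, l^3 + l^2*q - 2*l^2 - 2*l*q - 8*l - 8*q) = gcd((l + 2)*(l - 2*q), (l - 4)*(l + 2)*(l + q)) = l + 2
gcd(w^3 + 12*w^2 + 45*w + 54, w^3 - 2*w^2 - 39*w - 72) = w^2 + 6*w + 9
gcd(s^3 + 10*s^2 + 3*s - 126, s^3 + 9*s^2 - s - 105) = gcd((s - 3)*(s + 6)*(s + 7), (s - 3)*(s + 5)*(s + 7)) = s^2 + 4*s - 21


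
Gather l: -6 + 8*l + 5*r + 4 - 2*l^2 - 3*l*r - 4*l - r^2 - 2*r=-2*l^2 + l*(4 - 3*r) - r^2 + 3*r - 2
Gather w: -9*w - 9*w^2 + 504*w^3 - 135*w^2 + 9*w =504*w^3 - 144*w^2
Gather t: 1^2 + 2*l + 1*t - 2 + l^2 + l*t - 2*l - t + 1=l^2 + l*t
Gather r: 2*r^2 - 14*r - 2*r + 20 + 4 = 2*r^2 - 16*r + 24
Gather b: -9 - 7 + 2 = -14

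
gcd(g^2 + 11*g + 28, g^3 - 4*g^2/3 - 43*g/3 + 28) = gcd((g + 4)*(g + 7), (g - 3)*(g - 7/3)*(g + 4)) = g + 4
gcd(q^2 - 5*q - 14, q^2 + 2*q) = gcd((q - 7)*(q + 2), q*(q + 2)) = q + 2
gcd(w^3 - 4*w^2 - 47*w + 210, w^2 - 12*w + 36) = w - 6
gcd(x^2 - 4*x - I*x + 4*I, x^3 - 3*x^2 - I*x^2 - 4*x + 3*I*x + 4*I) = x^2 + x*(-4 - I) + 4*I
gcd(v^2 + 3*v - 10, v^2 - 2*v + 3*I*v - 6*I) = v - 2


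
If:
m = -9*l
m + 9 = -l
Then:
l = 9/8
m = -81/8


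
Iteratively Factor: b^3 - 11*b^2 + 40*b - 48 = (b - 4)*(b^2 - 7*b + 12) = (b - 4)^2*(b - 3)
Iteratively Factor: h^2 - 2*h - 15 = (h + 3)*(h - 5)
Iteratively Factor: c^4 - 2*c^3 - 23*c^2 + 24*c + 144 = (c + 3)*(c^3 - 5*c^2 - 8*c + 48) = (c - 4)*(c + 3)*(c^2 - c - 12) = (c - 4)^2*(c + 3)*(c + 3)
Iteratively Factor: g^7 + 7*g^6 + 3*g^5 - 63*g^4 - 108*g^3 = (g)*(g^6 + 7*g^5 + 3*g^4 - 63*g^3 - 108*g^2) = g^2*(g^5 + 7*g^4 + 3*g^3 - 63*g^2 - 108*g) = g^2*(g + 3)*(g^4 + 4*g^3 - 9*g^2 - 36*g) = g^2*(g + 3)*(g + 4)*(g^3 - 9*g) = g^2*(g - 3)*(g + 3)*(g + 4)*(g^2 + 3*g) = g^2*(g - 3)*(g + 3)^2*(g + 4)*(g)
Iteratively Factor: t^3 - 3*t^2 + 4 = (t + 1)*(t^2 - 4*t + 4) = (t - 2)*(t + 1)*(t - 2)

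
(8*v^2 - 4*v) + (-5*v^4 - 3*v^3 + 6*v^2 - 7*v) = -5*v^4 - 3*v^3 + 14*v^2 - 11*v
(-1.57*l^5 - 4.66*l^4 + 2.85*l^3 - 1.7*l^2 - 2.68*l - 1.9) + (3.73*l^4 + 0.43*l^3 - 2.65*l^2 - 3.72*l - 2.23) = -1.57*l^5 - 0.93*l^4 + 3.28*l^3 - 4.35*l^2 - 6.4*l - 4.13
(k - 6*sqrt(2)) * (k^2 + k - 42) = k^3 - 6*sqrt(2)*k^2 + k^2 - 42*k - 6*sqrt(2)*k + 252*sqrt(2)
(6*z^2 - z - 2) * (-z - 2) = -6*z^3 - 11*z^2 + 4*z + 4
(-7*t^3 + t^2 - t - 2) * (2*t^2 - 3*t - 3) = -14*t^5 + 23*t^4 + 16*t^3 - 4*t^2 + 9*t + 6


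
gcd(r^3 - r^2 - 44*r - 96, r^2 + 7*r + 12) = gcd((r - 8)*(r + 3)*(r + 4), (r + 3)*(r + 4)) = r^2 + 7*r + 12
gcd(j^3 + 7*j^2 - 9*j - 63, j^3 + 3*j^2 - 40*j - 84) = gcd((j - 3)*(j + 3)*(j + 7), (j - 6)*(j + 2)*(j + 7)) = j + 7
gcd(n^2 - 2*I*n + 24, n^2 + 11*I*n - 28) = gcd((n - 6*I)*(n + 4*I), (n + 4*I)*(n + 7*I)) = n + 4*I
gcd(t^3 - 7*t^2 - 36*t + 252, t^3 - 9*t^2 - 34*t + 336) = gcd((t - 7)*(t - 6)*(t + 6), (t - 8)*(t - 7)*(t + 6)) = t^2 - t - 42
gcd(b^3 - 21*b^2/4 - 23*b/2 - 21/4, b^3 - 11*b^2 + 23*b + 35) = b^2 - 6*b - 7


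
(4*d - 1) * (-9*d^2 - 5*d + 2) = -36*d^3 - 11*d^2 + 13*d - 2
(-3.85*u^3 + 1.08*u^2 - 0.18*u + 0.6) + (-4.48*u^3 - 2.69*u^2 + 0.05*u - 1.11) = -8.33*u^3 - 1.61*u^2 - 0.13*u - 0.51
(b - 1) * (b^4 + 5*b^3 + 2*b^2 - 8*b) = b^5 + 4*b^4 - 3*b^3 - 10*b^2 + 8*b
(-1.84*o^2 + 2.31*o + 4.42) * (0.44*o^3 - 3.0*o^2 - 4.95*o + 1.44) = -0.8096*o^5 + 6.5364*o^4 + 4.1228*o^3 - 27.3441*o^2 - 18.5526*o + 6.3648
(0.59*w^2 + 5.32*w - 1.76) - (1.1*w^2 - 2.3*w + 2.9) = -0.51*w^2 + 7.62*w - 4.66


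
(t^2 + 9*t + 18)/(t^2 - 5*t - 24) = (t + 6)/(t - 8)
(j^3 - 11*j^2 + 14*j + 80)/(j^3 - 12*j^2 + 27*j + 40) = (j + 2)/(j + 1)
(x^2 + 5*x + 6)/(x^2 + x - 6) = (x + 2)/(x - 2)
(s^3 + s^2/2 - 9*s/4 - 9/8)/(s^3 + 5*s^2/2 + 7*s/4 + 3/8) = (2*s - 3)/(2*s + 1)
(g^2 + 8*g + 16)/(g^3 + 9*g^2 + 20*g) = (g + 4)/(g*(g + 5))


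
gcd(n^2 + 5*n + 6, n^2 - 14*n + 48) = 1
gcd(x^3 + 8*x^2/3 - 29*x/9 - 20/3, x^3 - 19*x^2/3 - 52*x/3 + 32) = x + 3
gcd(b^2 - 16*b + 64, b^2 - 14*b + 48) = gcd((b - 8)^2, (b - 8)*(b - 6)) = b - 8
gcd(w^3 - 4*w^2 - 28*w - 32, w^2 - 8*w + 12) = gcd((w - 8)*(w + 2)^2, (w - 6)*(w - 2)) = 1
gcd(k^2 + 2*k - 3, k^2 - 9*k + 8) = k - 1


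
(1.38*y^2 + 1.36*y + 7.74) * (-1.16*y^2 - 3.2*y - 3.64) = -1.6008*y^4 - 5.9936*y^3 - 18.3536*y^2 - 29.7184*y - 28.1736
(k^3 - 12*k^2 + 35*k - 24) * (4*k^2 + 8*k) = 4*k^5 - 40*k^4 + 44*k^3 + 184*k^2 - 192*k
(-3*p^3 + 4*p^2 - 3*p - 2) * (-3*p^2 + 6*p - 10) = 9*p^5 - 30*p^4 + 63*p^3 - 52*p^2 + 18*p + 20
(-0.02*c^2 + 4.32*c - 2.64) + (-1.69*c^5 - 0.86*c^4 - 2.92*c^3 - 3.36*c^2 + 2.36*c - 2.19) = -1.69*c^5 - 0.86*c^4 - 2.92*c^3 - 3.38*c^2 + 6.68*c - 4.83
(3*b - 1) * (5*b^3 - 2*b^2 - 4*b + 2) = 15*b^4 - 11*b^3 - 10*b^2 + 10*b - 2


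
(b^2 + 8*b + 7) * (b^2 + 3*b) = b^4 + 11*b^3 + 31*b^2 + 21*b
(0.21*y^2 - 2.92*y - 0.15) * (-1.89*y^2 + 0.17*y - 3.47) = -0.3969*y^4 + 5.5545*y^3 - 0.9416*y^2 + 10.1069*y + 0.5205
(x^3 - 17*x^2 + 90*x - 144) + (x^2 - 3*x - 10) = x^3 - 16*x^2 + 87*x - 154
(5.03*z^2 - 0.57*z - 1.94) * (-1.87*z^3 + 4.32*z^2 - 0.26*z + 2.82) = -9.4061*z^5 + 22.7955*z^4 - 0.1424*z^3 + 5.952*z^2 - 1.103*z - 5.4708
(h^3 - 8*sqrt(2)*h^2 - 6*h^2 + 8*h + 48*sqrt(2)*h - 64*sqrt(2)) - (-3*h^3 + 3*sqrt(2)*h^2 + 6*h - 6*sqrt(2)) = 4*h^3 - 11*sqrt(2)*h^2 - 6*h^2 + 2*h + 48*sqrt(2)*h - 58*sqrt(2)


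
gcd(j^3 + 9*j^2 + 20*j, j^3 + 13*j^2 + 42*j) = j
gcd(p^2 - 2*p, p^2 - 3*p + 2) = p - 2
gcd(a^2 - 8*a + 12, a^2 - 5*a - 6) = a - 6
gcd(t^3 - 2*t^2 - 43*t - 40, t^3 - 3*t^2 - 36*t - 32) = t^2 - 7*t - 8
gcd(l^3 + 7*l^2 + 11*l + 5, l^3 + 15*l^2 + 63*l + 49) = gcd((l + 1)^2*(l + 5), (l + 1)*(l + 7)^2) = l + 1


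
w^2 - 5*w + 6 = (w - 3)*(w - 2)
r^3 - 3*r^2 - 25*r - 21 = (r - 7)*(r + 1)*(r + 3)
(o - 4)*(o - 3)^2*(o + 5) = o^4 - 5*o^3 - 17*o^2 + 129*o - 180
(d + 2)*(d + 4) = d^2 + 6*d + 8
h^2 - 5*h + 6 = (h - 3)*(h - 2)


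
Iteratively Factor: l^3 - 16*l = (l + 4)*(l^2 - 4*l) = l*(l + 4)*(l - 4)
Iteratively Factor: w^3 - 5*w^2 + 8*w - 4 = (w - 1)*(w^2 - 4*w + 4) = (w - 2)*(w - 1)*(w - 2)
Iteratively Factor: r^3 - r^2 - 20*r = (r - 5)*(r^2 + 4*r) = r*(r - 5)*(r + 4)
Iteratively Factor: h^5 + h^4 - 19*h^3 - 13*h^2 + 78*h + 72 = (h + 1)*(h^4 - 19*h^2 + 6*h + 72) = (h + 1)*(h + 4)*(h^3 - 4*h^2 - 3*h + 18) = (h - 3)*(h + 1)*(h + 4)*(h^2 - h - 6) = (h - 3)^2*(h + 1)*(h + 4)*(h + 2)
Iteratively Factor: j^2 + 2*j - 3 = (j - 1)*(j + 3)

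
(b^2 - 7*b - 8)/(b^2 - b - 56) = (b + 1)/(b + 7)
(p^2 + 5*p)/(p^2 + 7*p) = (p + 5)/(p + 7)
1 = 1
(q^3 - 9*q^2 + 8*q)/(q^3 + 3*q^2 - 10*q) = (q^2 - 9*q + 8)/(q^2 + 3*q - 10)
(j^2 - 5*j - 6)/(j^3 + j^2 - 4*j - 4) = (j - 6)/(j^2 - 4)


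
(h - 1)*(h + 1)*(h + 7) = h^3 + 7*h^2 - h - 7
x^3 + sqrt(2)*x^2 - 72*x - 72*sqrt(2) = (x - 6*sqrt(2))*(x + sqrt(2))*(x + 6*sqrt(2))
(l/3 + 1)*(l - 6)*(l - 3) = l^3/3 - 2*l^2 - 3*l + 18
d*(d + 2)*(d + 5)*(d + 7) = d^4 + 14*d^3 + 59*d^2 + 70*d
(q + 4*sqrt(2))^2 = q^2 + 8*sqrt(2)*q + 32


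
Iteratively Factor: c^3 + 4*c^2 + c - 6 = (c - 1)*(c^2 + 5*c + 6) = (c - 1)*(c + 2)*(c + 3)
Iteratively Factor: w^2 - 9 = (w - 3)*(w + 3)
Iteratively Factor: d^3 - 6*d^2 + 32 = (d + 2)*(d^2 - 8*d + 16) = (d - 4)*(d + 2)*(d - 4)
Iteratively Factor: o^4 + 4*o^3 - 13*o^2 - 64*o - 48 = (o - 4)*(o^3 + 8*o^2 + 19*o + 12) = (o - 4)*(o + 4)*(o^2 + 4*o + 3) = (o - 4)*(o + 1)*(o + 4)*(o + 3)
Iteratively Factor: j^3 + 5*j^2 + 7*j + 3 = (j + 3)*(j^2 + 2*j + 1) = (j + 1)*(j + 3)*(j + 1)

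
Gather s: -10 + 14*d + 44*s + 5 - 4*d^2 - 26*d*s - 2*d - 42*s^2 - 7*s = -4*d^2 + 12*d - 42*s^2 + s*(37 - 26*d) - 5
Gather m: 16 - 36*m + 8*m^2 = 8*m^2 - 36*m + 16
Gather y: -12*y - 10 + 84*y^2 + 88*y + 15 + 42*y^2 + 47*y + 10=126*y^2 + 123*y + 15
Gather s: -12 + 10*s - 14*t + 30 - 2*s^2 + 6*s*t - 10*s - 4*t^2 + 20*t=-2*s^2 + 6*s*t - 4*t^2 + 6*t + 18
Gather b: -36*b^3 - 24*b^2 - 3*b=-36*b^3 - 24*b^2 - 3*b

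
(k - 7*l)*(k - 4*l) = k^2 - 11*k*l + 28*l^2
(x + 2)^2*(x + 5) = x^3 + 9*x^2 + 24*x + 20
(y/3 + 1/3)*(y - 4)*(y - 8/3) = y^3/3 - 17*y^2/9 + 4*y/3 + 32/9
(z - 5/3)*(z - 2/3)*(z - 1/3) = z^3 - 8*z^2/3 + 17*z/9 - 10/27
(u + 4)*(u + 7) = u^2 + 11*u + 28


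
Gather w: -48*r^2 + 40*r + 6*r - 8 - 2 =-48*r^2 + 46*r - 10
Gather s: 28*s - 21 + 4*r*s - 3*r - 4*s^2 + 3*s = -3*r - 4*s^2 + s*(4*r + 31) - 21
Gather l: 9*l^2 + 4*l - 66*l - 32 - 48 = 9*l^2 - 62*l - 80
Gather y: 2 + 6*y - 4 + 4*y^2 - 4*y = 4*y^2 + 2*y - 2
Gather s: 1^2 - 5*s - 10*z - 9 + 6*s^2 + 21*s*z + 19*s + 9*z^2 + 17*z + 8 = 6*s^2 + s*(21*z + 14) + 9*z^2 + 7*z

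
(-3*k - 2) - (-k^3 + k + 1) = k^3 - 4*k - 3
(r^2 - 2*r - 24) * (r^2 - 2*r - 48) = r^4 - 4*r^3 - 68*r^2 + 144*r + 1152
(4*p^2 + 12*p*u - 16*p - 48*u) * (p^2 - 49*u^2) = 4*p^4 + 12*p^3*u - 16*p^3 - 196*p^2*u^2 - 48*p^2*u - 588*p*u^3 + 784*p*u^2 + 2352*u^3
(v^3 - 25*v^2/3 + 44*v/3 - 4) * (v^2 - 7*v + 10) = v^5 - 46*v^4/3 + 83*v^3 - 190*v^2 + 524*v/3 - 40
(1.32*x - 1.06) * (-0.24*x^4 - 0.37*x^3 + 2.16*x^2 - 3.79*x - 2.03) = -0.3168*x^5 - 0.234*x^4 + 3.2434*x^3 - 7.2924*x^2 + 1.3378*x + 2.1518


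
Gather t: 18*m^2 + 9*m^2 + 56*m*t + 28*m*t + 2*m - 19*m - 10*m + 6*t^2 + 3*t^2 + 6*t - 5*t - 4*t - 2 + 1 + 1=27*m^2 - 27*m + 9*t^2 + t*(84*m - 3)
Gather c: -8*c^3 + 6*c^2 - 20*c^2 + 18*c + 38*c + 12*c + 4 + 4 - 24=-8*c^3 - 14*c^2 + 68*c - 16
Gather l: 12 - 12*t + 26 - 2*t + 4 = 42 - 14*t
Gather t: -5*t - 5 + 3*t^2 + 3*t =3*t^2 - 2*t - 5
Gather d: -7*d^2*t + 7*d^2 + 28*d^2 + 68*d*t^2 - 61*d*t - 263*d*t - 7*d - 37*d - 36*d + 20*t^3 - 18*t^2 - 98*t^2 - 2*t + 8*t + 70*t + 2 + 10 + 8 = d^2*(35 - 7*t) + d*(68*t^2 - 324*t - 80) + 20*t^3 - 116*t^2 + 76*t + 20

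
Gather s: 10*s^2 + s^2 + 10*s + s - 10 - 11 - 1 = 11*s^2 + 11*s - 22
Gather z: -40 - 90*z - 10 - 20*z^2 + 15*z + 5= -20*z^2 - 75*z - 45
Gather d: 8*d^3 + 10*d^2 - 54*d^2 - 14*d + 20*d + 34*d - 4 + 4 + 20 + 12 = 8*d^3 - 44*d^2 + 40*d + 32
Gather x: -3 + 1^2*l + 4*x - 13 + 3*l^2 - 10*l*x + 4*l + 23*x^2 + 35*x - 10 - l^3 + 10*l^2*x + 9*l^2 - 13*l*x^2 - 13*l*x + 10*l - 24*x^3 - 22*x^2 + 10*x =-l^3 + 12*l^2 + 15*l - 24*x^3 + x^2*(1 - 13*l) + x*(10*l^2 - 23*l + 49) - 26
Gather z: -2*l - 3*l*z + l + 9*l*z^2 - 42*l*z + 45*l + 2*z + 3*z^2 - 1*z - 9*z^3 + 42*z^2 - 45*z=44*l - 9*z^3 + z^2*(9*l + 45) + z*(-45*l - 44)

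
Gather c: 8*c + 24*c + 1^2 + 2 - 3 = 32*c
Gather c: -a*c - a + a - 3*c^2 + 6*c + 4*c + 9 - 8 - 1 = -3*c^2 + c*(10 - a)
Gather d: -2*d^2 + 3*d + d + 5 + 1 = -2*d^2 + 4*d + 6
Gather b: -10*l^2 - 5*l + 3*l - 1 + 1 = -10*l^2 - 2*l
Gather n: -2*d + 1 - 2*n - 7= -2*d - 2*n - 6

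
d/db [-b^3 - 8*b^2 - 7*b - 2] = -3*b^2 - 16*b - 7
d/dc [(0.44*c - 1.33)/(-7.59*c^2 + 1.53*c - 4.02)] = (3.3396*c^2 - 20.1894*c + 0.2661)/(57.6081*c^4 - 23.2254*c^3 + 63.3645*c^2 - 12.3012*c + 16.1604)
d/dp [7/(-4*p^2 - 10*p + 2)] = 7*(4*p + 5)/(2*(2*p^2 + 5*p - 1)^2)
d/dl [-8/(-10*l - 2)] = -20/(5*l + 1)^2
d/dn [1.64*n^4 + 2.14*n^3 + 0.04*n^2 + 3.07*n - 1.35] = 6.56*n^3 + 6.42*n^2 + 0.08*n + 3.07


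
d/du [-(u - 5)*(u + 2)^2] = (8 - 3*u)*(u + 2)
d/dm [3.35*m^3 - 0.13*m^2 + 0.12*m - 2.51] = 10.05*m^2 - 0.26*m + 0.12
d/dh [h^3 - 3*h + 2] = 3*h^2 - 3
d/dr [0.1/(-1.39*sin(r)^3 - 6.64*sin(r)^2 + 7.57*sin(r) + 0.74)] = (0.417*sin(r)^2 + 1.328*sin(r) - 0.757)*cos(r)/(1.39*sin(r)^3 + 6.64*sin(r)^2 - 7.57*sin(r) - 0.74)^2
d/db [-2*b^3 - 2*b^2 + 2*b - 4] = -6*b^2 - 4*b + 2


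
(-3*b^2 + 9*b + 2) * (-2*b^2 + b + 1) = 6*b^4 - 21*b^3 + 2*b^2 + 11*b + 2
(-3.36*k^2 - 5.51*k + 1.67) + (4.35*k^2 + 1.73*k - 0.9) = 0.99*k^2 - 3.78*k + 0.77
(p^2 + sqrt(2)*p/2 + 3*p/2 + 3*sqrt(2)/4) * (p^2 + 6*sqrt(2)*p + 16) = p^4 + 3*p^3/2 + 13*sqrt(2)*p^3/2 + 39*sqrt(2)*p^2/4 + 22*p^2 + 8*sqrt(2)*p + 33*p + 12*sqrt(2)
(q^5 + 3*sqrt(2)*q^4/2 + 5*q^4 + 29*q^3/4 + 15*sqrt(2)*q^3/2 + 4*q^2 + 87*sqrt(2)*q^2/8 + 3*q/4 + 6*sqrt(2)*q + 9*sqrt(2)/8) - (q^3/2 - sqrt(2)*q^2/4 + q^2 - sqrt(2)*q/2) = q^5 + 3*sqrt(2)*q^4/2 + 5*q^4 + 27*q^3/4 + 15*sqrt(2)*q^3/2 + 3*q^2 + 89*sqrt(2)*q^2/8 + 3*q/4 + 13*sqrt(2)*q/2 + 9*sqrt(2)/8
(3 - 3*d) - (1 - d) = 2 - 2*d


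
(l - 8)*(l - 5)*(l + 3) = l^3 - 10*l^2 + l + 120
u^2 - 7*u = u*(u - 7)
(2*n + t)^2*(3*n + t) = 12*n^3 + 16*n^2*t + 7*n*t^2 + t^3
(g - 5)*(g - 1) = g^2 - 6*g + 5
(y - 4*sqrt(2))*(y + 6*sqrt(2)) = y^2 + 2*sqrt(2)*y - 48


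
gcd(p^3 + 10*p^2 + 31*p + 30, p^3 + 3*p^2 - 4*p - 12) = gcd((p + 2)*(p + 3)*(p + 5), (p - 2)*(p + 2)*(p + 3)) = p^2 + 5*p + 6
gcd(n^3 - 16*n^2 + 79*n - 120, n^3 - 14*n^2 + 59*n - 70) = n - 5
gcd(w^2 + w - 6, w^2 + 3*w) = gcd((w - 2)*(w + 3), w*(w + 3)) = w + 3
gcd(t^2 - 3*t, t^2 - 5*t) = t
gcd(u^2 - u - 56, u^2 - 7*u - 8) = u - 8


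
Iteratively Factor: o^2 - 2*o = (o - 2)*(o)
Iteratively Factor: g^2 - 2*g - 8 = (g + 2)*(g - 4)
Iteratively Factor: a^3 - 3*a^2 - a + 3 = (a + 1)*(a^2 - 4*a + 3) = (a - 3)*(a + 1)*(a - 1)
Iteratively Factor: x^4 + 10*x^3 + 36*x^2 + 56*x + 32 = (x + 4)*(x^3 + 6*x^2 + 12*x + 8) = (x + 2)*(x + 4)*(x^2 + 4*x + 4) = (x + 2)^2*(x + 4)*(x + 2)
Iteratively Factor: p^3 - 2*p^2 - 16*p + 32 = (p - 4)*(p^2 + 2*p - 8) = (p - 4)*(p - 2)*(p + 4)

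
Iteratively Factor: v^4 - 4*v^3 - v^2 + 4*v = (v)*(v^3 - 4*v^2 - v + 4) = v*(v - 4)*(v^2 - 1) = v*(v - 4)*(v - 1)*(v + 1)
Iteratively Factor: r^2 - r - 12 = (r - 4)*(r + 3)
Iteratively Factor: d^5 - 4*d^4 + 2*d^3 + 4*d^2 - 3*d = (d - 1)*(d^4 - 3*d^3 - d^2 + 3*d) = (d - 3)*(d - 1)*(d^3 - d) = (d - 3)*(d - 1)^2*(d^2 + d) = (d - 3)*(d - 1)^2*(d + 1)*(d)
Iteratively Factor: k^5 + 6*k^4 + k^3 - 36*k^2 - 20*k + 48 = (k + 3)*(k^4 + 3*k^3 - 8*k^2 - 12*k + 16) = (k - 2)*(k + 3)*(k^3 + 5*k^2 + 2*k - 8) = (k - 2)*(k - 1)*(k + 3)*(k^2 + 6*k + 8) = (k - 2)*(k - 1)*(k + 2)*(k + 3)*(k + 4)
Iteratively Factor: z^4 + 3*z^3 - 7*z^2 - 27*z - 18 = (z - 3)*(z^3 + 6*z^2 + 11*z + 6) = (z - 3)*(z + 2)*(z^2 + 4*z + 3) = (z - 3)*(z + 1)*(z + 2)*(z + 3)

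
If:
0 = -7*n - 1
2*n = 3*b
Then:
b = -2/21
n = -1/7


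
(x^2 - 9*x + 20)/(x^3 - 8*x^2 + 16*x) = (x - 5)/(x*(x - 4))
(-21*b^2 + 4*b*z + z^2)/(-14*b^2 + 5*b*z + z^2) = (-3*b + z)/(-2*b + z)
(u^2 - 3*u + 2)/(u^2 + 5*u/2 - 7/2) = 2*(u - 2)/(2*u + 7)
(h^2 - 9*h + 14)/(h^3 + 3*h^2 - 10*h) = (h - 7)/(h*(h + 5))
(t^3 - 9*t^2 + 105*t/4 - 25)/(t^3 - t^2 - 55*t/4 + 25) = (t - 4)/(t + 4)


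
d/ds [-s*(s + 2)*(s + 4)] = -3*s^2 - 12*s - 8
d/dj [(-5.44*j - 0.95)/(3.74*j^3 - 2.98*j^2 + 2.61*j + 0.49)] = (40.6912*j^3 - 5.5522*j^2 - 5.662*j - 0.1861)/(13.9876*j^6 - 22.2904*j^5 + 28.4032*j^4 - 11.8904*j^3 + 3.8917*j^2 + 2.5578*j + 0.2401)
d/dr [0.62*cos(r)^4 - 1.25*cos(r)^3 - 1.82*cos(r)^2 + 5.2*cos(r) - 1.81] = (-2.48*cos(r)^3 + 3.75*cos(r)^2 + 3.64*cos(r) - 5.2)*sin(r)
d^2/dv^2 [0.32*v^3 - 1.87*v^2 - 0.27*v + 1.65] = 1.92*v - 3.74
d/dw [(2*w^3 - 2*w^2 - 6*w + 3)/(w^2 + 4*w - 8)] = 2*(w^4 + 8*w^3 - 25*w^2 + 13*w + 18)/(w^4 + 8*w^3 - 64*w + 64)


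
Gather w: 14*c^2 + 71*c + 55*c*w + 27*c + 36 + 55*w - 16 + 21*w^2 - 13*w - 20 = 14*c^2 + 98*c + 21*w^2 + w*(55*c + 42)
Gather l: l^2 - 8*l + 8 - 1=l^2 - 8*l + 7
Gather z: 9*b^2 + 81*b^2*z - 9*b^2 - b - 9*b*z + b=z*(81*b^2 - 9*b)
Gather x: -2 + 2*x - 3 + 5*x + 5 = 7*x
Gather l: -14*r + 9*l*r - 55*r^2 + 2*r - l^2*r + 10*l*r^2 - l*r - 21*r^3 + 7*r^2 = -l^2*r + l*(10*r^2 + 8*r) - 21*r^3 - 48*r^2 - 12*r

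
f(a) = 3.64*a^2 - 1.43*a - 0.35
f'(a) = 7.28*a - 1.43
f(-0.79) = 3.05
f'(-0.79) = -7.18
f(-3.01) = 36.93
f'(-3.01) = -23.34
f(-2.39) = 23.86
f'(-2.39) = -18.83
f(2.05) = 12.02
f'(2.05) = 13.49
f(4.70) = 73.34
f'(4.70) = 32.79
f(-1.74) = 13.16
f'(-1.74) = -14.10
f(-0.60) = 1.82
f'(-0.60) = -5.80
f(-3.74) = 55.91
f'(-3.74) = -28.66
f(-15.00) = 840.10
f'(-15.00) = -110.63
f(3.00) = 28.12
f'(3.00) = 20.41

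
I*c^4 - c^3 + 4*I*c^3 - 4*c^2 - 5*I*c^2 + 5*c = c*(c + 5)*(c + I)*(I*c - I)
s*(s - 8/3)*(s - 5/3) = s^3 - 13*s^2/3 + 40*s/9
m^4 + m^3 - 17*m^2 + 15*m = m*(m - 3)*(m - 1)*(m + 5)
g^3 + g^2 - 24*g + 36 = (g - 3)*(g - 2)*(g + 6)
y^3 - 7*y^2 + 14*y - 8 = (y - 4)*(y - 2)*(y - 1)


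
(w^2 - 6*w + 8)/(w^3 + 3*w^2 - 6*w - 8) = (w - 4)/(w^2 + 5*w + 4)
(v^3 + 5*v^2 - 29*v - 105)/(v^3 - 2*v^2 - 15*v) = (v + 7)/v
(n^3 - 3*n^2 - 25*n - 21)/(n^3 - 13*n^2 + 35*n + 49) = (n + 3)/(n - 7)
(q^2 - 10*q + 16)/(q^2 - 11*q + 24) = (q - 2)/(q - 3)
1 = 1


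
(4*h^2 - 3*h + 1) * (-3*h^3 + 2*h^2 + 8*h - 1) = -12*h^5 + 17*h^4 + 23*h^3 - 26*h^2 + 11*h - 1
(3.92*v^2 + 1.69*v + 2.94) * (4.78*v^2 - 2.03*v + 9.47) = 18.7376*v^4 + 0.120600000000001*v^3 + 47.7449*v^2 + 10.0361*v + 27.8418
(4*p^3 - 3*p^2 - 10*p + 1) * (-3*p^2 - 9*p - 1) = -12*p^5 - 27*p^4 + 53*p^3 + 90*p^2 + p - 1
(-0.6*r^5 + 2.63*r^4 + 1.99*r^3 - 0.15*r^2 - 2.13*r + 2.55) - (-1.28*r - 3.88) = -0.6*r^5 + 2.63*r^4 + 1.99*r^3 - 0.15*r^2 - 0.85*r + 6.43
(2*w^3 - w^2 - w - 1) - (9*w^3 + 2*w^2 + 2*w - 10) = -7*w^3 - 3*w^2 - 3*w + 9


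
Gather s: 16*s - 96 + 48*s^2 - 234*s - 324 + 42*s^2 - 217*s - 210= 90*s^2 - 435*s - 630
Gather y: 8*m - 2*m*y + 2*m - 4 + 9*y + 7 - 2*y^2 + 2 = 10*m - 2*y^2 + y*(9 - 2*m) + 5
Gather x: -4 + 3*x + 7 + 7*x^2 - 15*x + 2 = 7*x^2 - 12*x + 5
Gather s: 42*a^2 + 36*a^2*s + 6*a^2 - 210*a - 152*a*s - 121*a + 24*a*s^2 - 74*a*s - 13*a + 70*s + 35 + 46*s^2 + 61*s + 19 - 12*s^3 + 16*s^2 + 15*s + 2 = 48*a^2 - 344*a - 12*s^3 + s^2*(24*a + 62) + s*(36*a^2 - 226*a + 146) + 56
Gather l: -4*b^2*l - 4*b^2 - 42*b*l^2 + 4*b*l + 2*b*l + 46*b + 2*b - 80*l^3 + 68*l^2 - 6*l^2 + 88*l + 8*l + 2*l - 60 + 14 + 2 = -4*b^2 + 48*b - 80*l^3 + l^2*(62 - 42*b) + l*(-4*b^2 + 6*b + 98) - 44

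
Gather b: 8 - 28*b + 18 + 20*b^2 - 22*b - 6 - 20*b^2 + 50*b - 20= 0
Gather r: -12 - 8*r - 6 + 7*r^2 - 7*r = 7*r^2 - 15*r - 18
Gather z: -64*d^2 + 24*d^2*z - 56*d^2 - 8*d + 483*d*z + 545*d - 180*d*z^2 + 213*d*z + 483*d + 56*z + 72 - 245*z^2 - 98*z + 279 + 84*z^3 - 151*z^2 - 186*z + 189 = -120*d^2 + 1020*d + 84*z^3 + z^2*(-180*d - 396) + z*(24*d^2 + 696*d - 228) + 540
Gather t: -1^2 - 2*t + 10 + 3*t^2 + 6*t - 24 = 3*t^2 + 4*t - 15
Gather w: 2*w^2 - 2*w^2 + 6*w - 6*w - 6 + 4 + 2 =0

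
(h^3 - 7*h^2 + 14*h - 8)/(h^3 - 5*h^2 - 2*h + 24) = (h^2 - 3*h + 2)/(h^2 - h - 6)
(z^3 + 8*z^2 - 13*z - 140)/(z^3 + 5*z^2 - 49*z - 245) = (z - 4)/(z - 7)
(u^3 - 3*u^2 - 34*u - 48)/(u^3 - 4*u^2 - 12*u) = (u^2 - 5*u - 24)/(u*(u - 6))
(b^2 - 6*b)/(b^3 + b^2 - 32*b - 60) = b/(b^2 + 7*b + 10)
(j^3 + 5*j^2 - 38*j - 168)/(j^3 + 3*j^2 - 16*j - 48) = (j^2 + j - 42)/(j^2 - j - 12)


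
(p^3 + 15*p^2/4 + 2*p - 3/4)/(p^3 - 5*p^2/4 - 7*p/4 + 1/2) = (p + 3)/(p - 2)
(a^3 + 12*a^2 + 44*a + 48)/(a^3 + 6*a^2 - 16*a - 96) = (a + 2)/(a - 4)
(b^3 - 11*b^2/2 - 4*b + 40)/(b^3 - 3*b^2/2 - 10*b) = (b - 4)/b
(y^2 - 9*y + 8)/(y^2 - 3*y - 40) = (y - 1)/(y + 5)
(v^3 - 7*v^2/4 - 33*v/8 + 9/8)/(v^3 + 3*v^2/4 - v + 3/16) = 2*(v - 3)/(2*v - 1)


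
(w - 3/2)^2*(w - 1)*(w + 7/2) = w^4 - w^3/2 - 35*w^2/4 + 129*w/8 - 63/8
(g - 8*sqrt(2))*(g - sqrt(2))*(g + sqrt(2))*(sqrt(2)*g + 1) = sqrt(2)*g^4 - 15*g^3 - 10*sqrt(2)*g^2 + 30*g + 16*sqrt(2)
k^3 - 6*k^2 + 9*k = k*(k - 3)^2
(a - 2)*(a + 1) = a^2 - a - 2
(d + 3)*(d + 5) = d^2 + 8*d + 15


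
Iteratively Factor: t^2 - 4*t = (t - 4)*(t)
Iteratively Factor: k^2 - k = (k - 1)*(k)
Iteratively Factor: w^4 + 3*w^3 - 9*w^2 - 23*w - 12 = (w - 3)*(w^3 + 6*w^2 + 9*w + 4) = (w - 3)*(w + 1)*(w^2 + 5*w + 4) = (w - 3)*(w + 1)*(w + 4)*(w + 1)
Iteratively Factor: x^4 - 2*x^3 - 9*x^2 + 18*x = (x)*(x^3 - 2*x^2 - 9*x + 18) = x*(x + 3)*(x^2 - 5*x + 6) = x*(x - 2)*(x + 3)*(x - 3)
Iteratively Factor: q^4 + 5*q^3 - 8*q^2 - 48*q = (q + 4)*(q^3 + q^2 - 12*q) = q*(q + 4)*(q^2 + q - 12) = q*(q - 3)*(q + 4)*(q + 4)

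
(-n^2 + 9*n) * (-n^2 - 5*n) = n^4 - 4*n^3 - 45*n^2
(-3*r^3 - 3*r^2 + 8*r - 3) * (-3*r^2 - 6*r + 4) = 9*r^5 + 27*r^4 - 18*r^3 - 51*r^2 + 50*r - 12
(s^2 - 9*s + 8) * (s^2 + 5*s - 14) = s^4 - 4*s^3 - 51*s^2 + 166*s - 112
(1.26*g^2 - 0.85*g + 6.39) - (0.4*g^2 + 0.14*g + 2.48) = 0.86*g^2 - 0.99*g + 3.91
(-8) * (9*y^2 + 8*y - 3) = -72*y^2 - 64*y + 24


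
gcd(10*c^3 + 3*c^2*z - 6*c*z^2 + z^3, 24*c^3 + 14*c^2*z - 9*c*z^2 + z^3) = c + z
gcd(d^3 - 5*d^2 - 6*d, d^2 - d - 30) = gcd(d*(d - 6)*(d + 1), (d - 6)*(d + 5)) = d - 6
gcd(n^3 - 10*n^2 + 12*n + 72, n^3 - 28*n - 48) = n^2 - 4*n - 12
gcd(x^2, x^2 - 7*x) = x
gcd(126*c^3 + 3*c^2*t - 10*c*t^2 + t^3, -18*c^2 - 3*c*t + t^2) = -18*c^2 - 3*c*t + t^2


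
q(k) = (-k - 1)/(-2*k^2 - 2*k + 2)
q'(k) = (-k - 1)*(4*k + 2)/(-2*k^2 - 2*k + 2)^2 - 1/(-2*k^2 - 2*k + 2)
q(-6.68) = -0.08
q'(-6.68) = -0.01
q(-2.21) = -0.36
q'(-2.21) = -0.44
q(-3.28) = -0.18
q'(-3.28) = -0.07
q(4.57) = 0.11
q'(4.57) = -0.03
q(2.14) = 0.27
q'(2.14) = -0.17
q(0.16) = -0.71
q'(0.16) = -1.77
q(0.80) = 2.05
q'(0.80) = -10.95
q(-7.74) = -0.07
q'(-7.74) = -0.01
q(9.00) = 0.06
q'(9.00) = -0.00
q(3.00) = 0.18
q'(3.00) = -0.07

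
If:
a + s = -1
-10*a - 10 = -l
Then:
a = -s - 1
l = -10*s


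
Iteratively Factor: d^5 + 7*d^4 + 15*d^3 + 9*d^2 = (d + 3)*(d^4 + 4*d^3 + 3*d^2) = d*(d + 3)*(d^3 + 4*d^2 + 3*d) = d*(d + 3)^2*(d^2 + d) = d*(d + 1)*(d + 3)^2*(d)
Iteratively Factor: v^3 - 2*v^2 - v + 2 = (v + 1)*(v^2 - 3*v + 2) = (v - 2)*(v + 1)*(v - 1)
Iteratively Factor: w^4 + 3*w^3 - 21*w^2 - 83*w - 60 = (w + 1)*(w^3 + 2*w^2 - 23*w - 60) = (w - 5)*(w + 1)*(w^2 + 7*w + 12) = (w - 5)*(w + 1)*(w + 4)*(w + 3)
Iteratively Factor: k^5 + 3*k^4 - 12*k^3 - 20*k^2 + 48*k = (k - 2)*(k^4 + 5*k^3 - 2*k^2 - 24*k) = (k - 2)*(k + 3)*(k^3 + 2*k^2 - 8*k) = k*(k - 2)*(k + 3)*(k^2 + 2*k - 8) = k*(k - 2)^2*(k + 3)*(k + 4)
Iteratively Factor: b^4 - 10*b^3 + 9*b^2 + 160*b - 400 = (b + 4)*(b^3 - 14*b^2 + 65*b - 100) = (b - 5)*(b + 4)*(b^2 - 9*b + 20) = (b - 5)*(b - 4)*(b + 4)*(b - 5)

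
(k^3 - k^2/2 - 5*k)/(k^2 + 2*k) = k - 5/2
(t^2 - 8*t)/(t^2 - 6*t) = (t - 8)/(t - 6)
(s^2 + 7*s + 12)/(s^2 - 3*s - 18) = (s + 4)/(s - 6)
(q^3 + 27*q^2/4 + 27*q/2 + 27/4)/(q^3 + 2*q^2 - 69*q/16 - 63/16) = 4*(q + 3)/(4*q - 7)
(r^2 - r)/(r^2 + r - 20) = r*(r - 1)/(r^2 + r - 20)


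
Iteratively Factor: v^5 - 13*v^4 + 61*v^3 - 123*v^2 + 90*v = (v)*(v^4 - 13*v^3 + 61*v^2 - 123*v + 90) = v*(v - 5)*(v^3 - 8*v^2 + 21*v - 18) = v*(v - 5)*(v - 2)*(v^2 - 6*v + 9) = v*(v - 5)*(v - 3)*(v - 2)*(v - 3)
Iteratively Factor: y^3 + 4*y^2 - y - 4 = (y - 1)*(y^2 + 5*y + 4) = (y - 1)*(y + 1)*(y + 4)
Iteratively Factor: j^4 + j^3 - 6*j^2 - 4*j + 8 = (j + 2)*(j^3 - j^2 - 4*j + 4) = (j - 1)*(j + 2)*(j^2 - 4) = (j - 2)*(j - 1)*(j + 2)*(j + 2)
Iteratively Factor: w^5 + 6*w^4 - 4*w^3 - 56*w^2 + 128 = (w - 2)*(w^4 + 8*w^3 + 12*w^2 - 32*w - 64) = (w - 2)*(w + 2)*(w^3 + 6*w^2 - 32) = (w - 2)^2*(w + 2)*(w^2 + 8*w + 16) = (w - 2)^2*(w + 2)*(w + 4)*(w + 4)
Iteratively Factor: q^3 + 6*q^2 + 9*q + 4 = (q + 1)*(q^2 + 5*q + 4) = (q + 1)*(q + 4)*(q + 1)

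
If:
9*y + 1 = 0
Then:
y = -1/9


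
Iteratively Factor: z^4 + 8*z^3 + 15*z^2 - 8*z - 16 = (z + 4)*(z^3 + 4*z^2 - z - 4) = (z - 1)*(z + 4)*(z^2 + 5*z + 4) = (z - 1)*(z + 1)*(z + 4)*(z + 4)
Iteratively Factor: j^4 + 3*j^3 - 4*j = (j + 2)*(j^3 + j^2 - 2*j) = (j + 2)^2*(j^2 - j) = (j - 1)*(j + 2)^2*(j)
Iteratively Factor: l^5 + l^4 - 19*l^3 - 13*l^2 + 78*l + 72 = (l + 4)*(l^4 - 3*l^3 - 7*l^2 + 15*l + 18) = (l - 3)*(l + 4)*(l^3 - 7*l - 6) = (l - 3)*(l + 1)*(l + 4)*(l^2 - l - 6) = (l - 3)*(l + 1)*(l + 2)*(l + 4)*(l - 3)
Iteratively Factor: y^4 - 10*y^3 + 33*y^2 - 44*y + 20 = (y - 2)*(y^3 - 8*y^2 + 17*y - 10) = (y - 2)^2*(y^2 - 6*y + 5) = (y - 2)^2*(y - 1)*(y - 5)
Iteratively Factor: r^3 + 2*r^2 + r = (r)*(r^2 + 2*r + 1) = r*(r + 1)*(r + 1)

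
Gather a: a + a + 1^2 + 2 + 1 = 2*a + 4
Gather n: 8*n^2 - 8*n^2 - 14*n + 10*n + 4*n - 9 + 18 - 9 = 0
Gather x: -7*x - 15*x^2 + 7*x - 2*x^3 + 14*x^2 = -2*x^3 - x^2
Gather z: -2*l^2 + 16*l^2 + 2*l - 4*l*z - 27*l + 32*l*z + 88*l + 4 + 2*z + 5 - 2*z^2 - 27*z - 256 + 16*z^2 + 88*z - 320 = 14*l^2 + 63*l + 14*z^2 + z*(28*l + 63) - 567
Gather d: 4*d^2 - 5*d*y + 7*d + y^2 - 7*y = 4*d^2 + d*(7 - 5*y) + y^2 - 7*y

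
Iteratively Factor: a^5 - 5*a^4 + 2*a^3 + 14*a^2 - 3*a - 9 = (a + 1)*(a^4 - 6*a^3 + 8*a^2 + 6*a - 9) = (a - 3)*(a + 1)*(a^3 - 3*a^2 - a + 3) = (a - 3)*(a + 1)^2*(a^2 - 4*a + 3) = (a - 3)^2*(a + 1)^2*(a - 1)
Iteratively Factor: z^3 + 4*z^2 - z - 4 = (z + 4)*(z^2 - 1) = (z - 1)*(z + 4)*(z + 1)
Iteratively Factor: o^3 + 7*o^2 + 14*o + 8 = (o + 4)*(o^2 + 3*o + 2) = (o + 2)*(o + 4)*(o + 1)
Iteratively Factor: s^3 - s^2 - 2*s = (s + 1)*(s^2 - 2*s) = s*(s + 1)*(s - 2)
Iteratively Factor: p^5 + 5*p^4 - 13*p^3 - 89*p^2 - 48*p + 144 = (p + 3)*(p^4 + 2*p^3 - 19*p^2 - 32*p + 48) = (p - 4)*(p + 3)*(p^3 + 6*p^2 + 5*p - 12) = (p - 4)*(p - 1)*(p + 3)*(p^2 + 7*p + 12) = (p - 4)*(p - 1)*(p + 3)*(p + 4)*(p + 3)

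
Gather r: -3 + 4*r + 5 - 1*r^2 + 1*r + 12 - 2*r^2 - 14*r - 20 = -3*r^2 - 9*r - 6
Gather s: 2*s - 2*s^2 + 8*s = -2*s^2 + 10*s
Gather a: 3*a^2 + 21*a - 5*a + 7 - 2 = 3*a^2 + 16*a + 5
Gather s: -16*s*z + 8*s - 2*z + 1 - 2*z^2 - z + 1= s*(8 - 16*z) - 2*z^2 - 3*z + 2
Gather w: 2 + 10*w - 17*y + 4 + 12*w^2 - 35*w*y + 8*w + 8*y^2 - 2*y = 12*w^2 + w*(18 - 35*y) + 8*y^2 - 19*y + 6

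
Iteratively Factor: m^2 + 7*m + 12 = (m + 3)*(m + 4)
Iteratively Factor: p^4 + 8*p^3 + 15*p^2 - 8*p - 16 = (p - 1)*(p^3 + 9*p^2 + 24*p + 16) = (p - 1)*(p + 1)*(p^2 + 8*p + 16) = (p - 1)*(p + 1)*(p + 4)*(p + 4)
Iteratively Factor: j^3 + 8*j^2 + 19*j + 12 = (j + 4)*(j^2 + 4*j + 3) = (j + 1)*(j + 4)*(j + 3)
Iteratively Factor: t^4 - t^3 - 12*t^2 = (t)*(t^3 - t^2 - 12*t) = t*(t - 4)*(t^2 + 3*t) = t^2*(t - 4)*(t + 3)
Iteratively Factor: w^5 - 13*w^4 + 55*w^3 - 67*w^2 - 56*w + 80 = (w + 1)*(w^4 - 14*w^3 + 69*w^2 - 136*w + 80) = (w - 5)*(w + 1)*(w^3 - 9*w^2 + 24*w - 16) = (w - 5)*(w - 1)*(w + 1)*(w^2 - 8*w + 16) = (w - 5)*(w - 4)*(w - 1)*(w + 1)*(w - 4)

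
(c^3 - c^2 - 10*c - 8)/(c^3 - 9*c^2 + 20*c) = (c^2 + 3*c + 2)/(c*(c - 5))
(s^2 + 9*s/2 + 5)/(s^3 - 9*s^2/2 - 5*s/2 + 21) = (2*s + 5)/(2*s^2 - 13*s + 21)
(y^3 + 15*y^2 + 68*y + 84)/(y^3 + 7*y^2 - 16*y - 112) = (y^2 + 8*y + 12)/(y^2 - 16)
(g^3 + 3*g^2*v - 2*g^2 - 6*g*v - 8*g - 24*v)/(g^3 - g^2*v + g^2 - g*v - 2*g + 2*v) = (-g^2 - 3*g*v + 4*g + 12*v)/(-g^2 + g*v + g - v)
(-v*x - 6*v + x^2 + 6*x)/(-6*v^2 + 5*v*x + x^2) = (x + 6)/(6*v + x)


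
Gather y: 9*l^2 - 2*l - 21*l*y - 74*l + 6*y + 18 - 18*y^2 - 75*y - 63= 9*l^2 - 76*l - 18*y^2 + y*(-21*l - 69) - 45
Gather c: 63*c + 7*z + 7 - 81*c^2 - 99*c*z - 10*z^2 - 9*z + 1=-81*c^2 + c*(63 - 99*z) - 10*z^2 - 2*z + 8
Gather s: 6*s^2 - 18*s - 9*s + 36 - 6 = 6*s^2 - 27*s + 30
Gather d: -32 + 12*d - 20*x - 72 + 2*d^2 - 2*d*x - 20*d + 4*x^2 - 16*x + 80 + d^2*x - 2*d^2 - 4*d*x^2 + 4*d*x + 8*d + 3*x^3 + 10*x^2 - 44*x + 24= d^2*x + d*(-4*x^2 + 2*x) + 3*x^3 + 14*x^2 - 80*x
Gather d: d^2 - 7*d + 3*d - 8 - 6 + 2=d^2 - 4*d - 12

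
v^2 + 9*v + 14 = (v + 2)*(v + 7)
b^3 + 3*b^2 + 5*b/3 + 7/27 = (b + 1/3)^2*(b + 7/3)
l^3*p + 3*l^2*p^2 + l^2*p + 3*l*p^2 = l*(l + 3*p)*(l*p + p)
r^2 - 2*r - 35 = (r - 7)*(r + 5)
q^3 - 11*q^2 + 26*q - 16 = (q - 8)*(q - 2)*(q - 1)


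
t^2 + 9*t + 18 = (t + 3)*(t + 6)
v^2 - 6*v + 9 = (v - 3)^2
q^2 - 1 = (q - 1)*(q + 1)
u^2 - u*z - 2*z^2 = (u - 2*z)*(u + z)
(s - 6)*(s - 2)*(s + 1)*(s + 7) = s^4 - 45*s^2 + 40*s + 84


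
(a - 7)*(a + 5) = a^2 - 2*a - 35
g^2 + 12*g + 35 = (g + 5)*(g + 7)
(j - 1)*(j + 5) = j^2 + 4*j - 5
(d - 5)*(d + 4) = d^2 - d - 20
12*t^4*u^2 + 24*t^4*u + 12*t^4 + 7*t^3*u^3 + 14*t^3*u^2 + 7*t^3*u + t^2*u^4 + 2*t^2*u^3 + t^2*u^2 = (3*t + u)*(4*t + u)*(t*u + t)^2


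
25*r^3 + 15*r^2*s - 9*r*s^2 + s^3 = (-5*r + s)^2*(r + s)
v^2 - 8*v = v*(v - 8)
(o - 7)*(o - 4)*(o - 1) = o^3 - 12*o^2 + 39*o - 28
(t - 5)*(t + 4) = t^2 - t - 20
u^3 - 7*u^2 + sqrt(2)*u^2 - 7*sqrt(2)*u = u*(u - 7)*(u + sqrt(2))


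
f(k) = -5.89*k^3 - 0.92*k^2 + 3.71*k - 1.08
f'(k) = -17.67*k^2 - 1.84*k + 3.71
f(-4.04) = 357.30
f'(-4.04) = -277.26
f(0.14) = -0.59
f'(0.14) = 3.11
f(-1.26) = 4.57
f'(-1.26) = -22.02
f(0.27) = -0.26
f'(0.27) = 1.93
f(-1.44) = 9.26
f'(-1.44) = -30.28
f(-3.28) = 184.70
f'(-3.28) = -180.36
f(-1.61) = 15.14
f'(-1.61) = -39.13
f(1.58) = -20.75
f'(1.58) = -43.31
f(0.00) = -1.08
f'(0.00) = 3.71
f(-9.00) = 4184.82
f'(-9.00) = -1411.00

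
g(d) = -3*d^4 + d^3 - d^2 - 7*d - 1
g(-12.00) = -63997.00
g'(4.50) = -1048.75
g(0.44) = -4.30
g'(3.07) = -332.08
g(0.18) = -2.29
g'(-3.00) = 350.00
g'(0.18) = -7.33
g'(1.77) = -67.68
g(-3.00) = -259.00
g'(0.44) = -8.32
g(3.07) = -269.47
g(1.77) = -40.42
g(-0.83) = 2.13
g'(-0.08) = -6.81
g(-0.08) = -0.45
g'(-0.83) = 3.59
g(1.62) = -31.38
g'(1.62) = -53.39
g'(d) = -12*d^3 + 3*d^2 - 2*d - 7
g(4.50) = -1191.81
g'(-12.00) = 21185.00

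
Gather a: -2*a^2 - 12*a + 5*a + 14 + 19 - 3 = -2*a^2 - 7*a + 30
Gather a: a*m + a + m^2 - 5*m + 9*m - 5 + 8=a*(m + 1) + m^2 + 4*m + 3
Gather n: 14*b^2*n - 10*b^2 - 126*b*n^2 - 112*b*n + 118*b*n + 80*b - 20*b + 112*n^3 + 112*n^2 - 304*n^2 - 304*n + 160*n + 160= -10*b^2 + 60*b + 112*n^3 + n^2*(-126*b - 192) + n*(14*b^2 + 6*b - 144) + 160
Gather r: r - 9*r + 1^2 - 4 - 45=-8*r - 48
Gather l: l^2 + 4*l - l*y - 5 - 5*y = l^2 + l*(4 - y) - 5*y - 5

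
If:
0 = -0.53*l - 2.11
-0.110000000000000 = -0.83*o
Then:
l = -3.98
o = 0.13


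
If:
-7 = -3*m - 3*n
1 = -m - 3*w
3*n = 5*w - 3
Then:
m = 35/4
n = -77/12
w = -13/4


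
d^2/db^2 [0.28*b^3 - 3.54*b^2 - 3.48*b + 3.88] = 1.68*b - 7.08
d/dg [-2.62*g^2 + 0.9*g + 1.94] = 0.9 - 5.24*g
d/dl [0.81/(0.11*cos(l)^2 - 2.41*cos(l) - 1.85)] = (0.1782*cos(l) - 1.9521)*sin(l)/(-0.11*cos(l)^2 + 2.41*cos(l) + 1.85)^2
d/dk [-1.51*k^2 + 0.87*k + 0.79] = 0.87 - 3.02*k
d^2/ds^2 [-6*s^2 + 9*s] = -12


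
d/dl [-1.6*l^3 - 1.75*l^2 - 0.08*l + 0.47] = -4.8*l^2 - 3.5*l - 0.08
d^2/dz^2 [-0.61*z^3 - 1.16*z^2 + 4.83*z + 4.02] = -3.66*z - 2.32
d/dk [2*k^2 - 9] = 4*k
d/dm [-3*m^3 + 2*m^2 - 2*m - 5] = -9*m^2 + 4*m - 2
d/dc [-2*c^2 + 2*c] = 2 - 4*c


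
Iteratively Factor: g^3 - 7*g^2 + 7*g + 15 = (g + 1)*(g^2 - 8*g + 15) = (g - 5)*(g + 1)*(g - 3)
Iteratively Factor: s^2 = (s)*(s)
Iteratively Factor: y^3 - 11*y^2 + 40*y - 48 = (y - 4)*(y^2 - 7*y + 12) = (y - 4)^2*(y - 3)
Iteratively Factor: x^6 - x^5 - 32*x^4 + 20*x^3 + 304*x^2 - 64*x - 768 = (x - 4)*(x^5 + 3*x^4 - 20*x^3 - 60*x^2 + 64*x + 192) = (x - 4)*(x + 4)*(x^4 - x^3 - 16*x^2 + 4*x + 48) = (x - 4)*(x + 2)*(x + 4)*(x^3 - 3*x^2 - 10*x + 24) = (x - 4)*(x + 2)*(x + 3)*(x + 4)*(x^2 - 6*x + 8) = (x - 4)*(x - 2)*(x + 2)*(x + 3)*(x + 4)*(x - 4)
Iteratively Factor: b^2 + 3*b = (b + 3)*(b)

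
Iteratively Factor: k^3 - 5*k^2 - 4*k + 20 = (k + 2)*(k^2 - 7*k + 10) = (k - 5)*(k + 2)*(k - 2)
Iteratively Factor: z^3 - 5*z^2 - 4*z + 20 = (z - 5)*(z^2 - 4) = (z - 5)*(z - 2)*(z + 2)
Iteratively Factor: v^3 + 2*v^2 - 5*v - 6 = (v - 2)*(v^2 + 4*v + 3) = (v - 2)*(v + 1)*(v + 3)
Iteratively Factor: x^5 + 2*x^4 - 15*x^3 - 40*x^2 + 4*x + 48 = (x - 4)*(x^4 + 6*x^3 + 9*x^2 - 4*x - 12) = (x - 4)*(x + 2)*(x^3 + 4*x^2 + x - 6) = (x - 4)*(x + 2)^2*(x^2 + 2*x - 3) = (x - 4)*(x + 2)^2*(x + 3)*(x - 1)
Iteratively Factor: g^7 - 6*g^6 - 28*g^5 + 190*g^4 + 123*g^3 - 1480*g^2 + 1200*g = (g - 3)*(g^6 - 3*g^5 - 37*g^4 + 79*g^3 + 360*g^2 - 400*g) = (g - 3)*(g - 1)*(g^5 - 2*g^4 - 39*g^3 + 40*g^2 + 400*g) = (g - 5)*(g - 3)*(g - 1)*(g^4 + 3*g^3 - 24*g^2 - 80*g) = (g - 5)*(g - 3)*(g - 1)*(g + 4)*(g^3 - g^2 - 20*g) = (g - 5)*(g - 3)*(g - 1)*(g + 4)^2*(g^2 - 5*g) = (g - 5)^2*(g - 3)*(g - 1)*(g + 4)^2*(g)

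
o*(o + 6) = o^2 + 6*o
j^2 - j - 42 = (j - 7)*(j + 6)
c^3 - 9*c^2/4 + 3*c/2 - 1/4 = (c - 1)^2*(c - 1/4)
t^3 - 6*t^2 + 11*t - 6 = (t - 3)*(t - 2)*(t - 1)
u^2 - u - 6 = (u - 3)*(u + 2)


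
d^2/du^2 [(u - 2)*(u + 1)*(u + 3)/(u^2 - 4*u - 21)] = 80/(u^3 - 21*u^2 + 147*u - 343)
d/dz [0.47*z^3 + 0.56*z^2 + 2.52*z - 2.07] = 1.41*z^2 + 1.12*z + 2.52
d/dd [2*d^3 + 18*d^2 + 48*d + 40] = 6*d^2 + 36*d + 48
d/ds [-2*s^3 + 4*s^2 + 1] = 2*s*(4 - 3*s)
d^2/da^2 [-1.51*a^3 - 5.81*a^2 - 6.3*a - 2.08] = -9.06*a - 11.62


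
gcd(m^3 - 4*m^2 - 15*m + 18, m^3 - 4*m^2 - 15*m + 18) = m^3 - 4*m^2 - 15*m + 18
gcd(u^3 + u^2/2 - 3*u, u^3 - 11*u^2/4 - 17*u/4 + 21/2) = u + 2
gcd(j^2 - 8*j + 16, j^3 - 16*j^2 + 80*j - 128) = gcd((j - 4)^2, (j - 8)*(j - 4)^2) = j^2 - 8*j + 16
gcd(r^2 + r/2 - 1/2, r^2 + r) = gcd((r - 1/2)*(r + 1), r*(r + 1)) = r + 1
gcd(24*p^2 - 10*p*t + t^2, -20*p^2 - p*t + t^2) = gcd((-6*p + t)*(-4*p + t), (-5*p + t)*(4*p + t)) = 1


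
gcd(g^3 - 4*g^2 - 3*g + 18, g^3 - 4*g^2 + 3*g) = g - 3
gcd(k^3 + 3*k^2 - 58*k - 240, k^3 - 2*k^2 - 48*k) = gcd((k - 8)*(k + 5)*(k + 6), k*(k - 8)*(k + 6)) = k^2 - 2*k - 48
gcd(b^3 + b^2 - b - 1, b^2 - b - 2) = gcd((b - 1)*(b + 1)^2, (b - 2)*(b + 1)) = b + 1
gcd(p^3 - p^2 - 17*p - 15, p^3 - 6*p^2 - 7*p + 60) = p^2 - 2*p - 15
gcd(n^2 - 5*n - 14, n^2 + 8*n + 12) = n + 2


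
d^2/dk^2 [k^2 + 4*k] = 2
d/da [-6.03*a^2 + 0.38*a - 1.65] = 0.38 - 12.06*a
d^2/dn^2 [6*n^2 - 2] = 12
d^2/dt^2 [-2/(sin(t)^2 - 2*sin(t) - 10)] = 4*(-2*sin(t)^4 + 3*sin(t)^3 - 19*sin(t)^2 + 4*sin(t) + 14)/(2*sin(t) + cos(t)^2 + 9)^3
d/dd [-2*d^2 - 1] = -4*d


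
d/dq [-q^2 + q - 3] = 1 - 2*q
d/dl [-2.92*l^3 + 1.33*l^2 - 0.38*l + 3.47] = -8.76*l^2 + 2.66*l - 0.38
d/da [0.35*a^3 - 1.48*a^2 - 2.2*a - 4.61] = 1.05*a^2 - 2.96*a - 2.2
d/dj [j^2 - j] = 2*j - 1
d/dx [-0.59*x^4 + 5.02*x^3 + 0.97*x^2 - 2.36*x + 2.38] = -2.36*x^3 + 15.06*x^2 + 1.94*x - 2.36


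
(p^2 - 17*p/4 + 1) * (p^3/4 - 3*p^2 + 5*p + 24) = p^5/4 - 65*p^4/16 + 18*p^3 - p^2/4 - 97*p + 24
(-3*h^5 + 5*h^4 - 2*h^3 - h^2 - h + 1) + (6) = -3*h^5 + 5*h^4 - 2*h^3 - h^2 - h + 7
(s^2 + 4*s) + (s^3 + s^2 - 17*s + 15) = s^3 + 2*s^2 - 13*s + 15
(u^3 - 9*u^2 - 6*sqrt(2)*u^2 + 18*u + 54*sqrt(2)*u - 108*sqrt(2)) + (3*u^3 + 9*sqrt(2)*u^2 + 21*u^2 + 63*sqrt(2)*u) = 4*u^3 + 3*sqrt(2)*u^2 + 12*u^2 + 18*u + 117*sqrt(2)*u - 108*sqrt(2)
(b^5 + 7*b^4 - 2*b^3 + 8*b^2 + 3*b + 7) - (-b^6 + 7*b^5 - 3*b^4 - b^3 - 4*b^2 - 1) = b^6 - 6*b^5 + 10*b^4 - b^3 + 12*b^2 + 3*b + 8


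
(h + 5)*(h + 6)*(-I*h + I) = -I*h^3 - 10*I*h^2 - 19*I*h + 30*I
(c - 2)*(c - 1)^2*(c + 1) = c^4 - 3*c^3 + c^2 + 3*c - 2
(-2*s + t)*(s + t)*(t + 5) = -2*s^2*t - 10*s^2 - s*t^2 - 5*s*t + t^3 + 5*t^2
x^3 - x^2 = x^2*(x - 1)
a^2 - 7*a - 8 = (a - 8)*(a + 1)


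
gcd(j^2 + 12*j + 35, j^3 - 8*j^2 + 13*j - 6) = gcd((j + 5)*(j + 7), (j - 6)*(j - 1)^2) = 1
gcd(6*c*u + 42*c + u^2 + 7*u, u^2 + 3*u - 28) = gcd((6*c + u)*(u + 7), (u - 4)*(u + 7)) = u + 7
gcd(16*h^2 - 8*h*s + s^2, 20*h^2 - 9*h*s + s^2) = -4*h + s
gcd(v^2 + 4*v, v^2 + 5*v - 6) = 1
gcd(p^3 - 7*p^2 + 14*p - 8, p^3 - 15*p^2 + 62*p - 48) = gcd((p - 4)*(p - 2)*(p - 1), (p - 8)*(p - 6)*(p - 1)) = p - 1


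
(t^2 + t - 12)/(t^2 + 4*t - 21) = (t + 4)/(t + 7)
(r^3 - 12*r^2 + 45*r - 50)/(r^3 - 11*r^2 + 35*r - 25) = (r - 2)/(r - 1)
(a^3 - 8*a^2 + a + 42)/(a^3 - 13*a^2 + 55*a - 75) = (a^2 - 5*a - 14)/(a^2 - 10*a + 25)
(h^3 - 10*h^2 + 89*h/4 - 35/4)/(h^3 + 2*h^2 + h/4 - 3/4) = (2*h^2 - 19*h + 35)/(2*h^2 + 5*h + 3)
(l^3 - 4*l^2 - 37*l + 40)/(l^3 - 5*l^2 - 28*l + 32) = (l + 5)/(l + 4)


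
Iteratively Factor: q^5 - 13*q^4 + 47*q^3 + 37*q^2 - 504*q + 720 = (q - 3)*(q^4 - 10*q^3 + 17*q^2 + 88*q - 240) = (q - 4)*(q - 3)*(q^3 - 6*q^2 - 7*q + 60) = (q - 4)^2*(q - 3)*(q^2 - 2*q - 15) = (q - 4)^2*(q - 3)*(q + 3)*(q - 5)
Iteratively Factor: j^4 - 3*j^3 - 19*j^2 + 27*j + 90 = (j + 2)*(j^3 - 5*j^2 - 9*j + 45) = (j + 2)*(j + 3)*(j^2 - 8*j + 15) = (j - 3)*(j + 2)*(j + 3)*(j - 5)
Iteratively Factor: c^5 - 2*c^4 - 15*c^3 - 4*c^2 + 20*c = (c - 5)*(c^4 + 3*c^3 - 4*c) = (c - 5)*(c + 2)*(c^3 + c^2 - 2*c) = (c - 5)*(c + 2)^2*(c^2 - c) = (c - 5)*(c - 1)*(c + 2)^2*(c)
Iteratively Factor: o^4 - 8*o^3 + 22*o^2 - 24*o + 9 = (o - 1)*(o^3 - 7*o^2 + 15*o - 9) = (o - 3)*(o - 1)*(o^2 - 4*o + 3) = (o - 3)*(o - 1)^2*(o - 3)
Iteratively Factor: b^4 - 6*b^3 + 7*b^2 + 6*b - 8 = (b - 1)*(b^3 - 5*b^2 + 2*b + 8) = (b - 4)*(b - 1)*(b^2 - b - 2) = (b - 4)*(b - 1)*(b + 1)*(b - 2)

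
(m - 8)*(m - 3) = m^2 - 11*m + 24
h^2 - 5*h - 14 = (h - 7)*(h + 2)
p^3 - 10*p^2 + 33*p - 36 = (p - 4)*(p - 3)^2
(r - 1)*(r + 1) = r^2 - 1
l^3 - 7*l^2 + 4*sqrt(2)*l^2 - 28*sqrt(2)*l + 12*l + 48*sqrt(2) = (l - 4)*(l - 3)*(l + 4*sqrt(2))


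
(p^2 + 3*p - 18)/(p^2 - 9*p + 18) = (p + 6)/(p - 6)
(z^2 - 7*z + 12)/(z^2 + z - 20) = (z - 3)/(z + 5)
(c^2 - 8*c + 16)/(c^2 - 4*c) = (c - 4)/c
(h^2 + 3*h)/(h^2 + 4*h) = (h + 3)/(h + 4)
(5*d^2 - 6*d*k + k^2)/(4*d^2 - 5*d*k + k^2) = (5*d - k)/(4*d - k)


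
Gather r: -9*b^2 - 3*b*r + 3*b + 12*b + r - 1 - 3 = -9*b^2 + 15*b + r*(1 - 3*b) - 4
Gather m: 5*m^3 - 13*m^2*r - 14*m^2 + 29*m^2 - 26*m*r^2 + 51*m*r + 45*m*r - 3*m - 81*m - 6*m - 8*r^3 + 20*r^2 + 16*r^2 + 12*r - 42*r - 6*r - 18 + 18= 5*m^3 + m^2*(15 - 13*r) + m*(-26*r^2 + 96*r - 90) - 8*r^3 + 36*r^2 - 36*r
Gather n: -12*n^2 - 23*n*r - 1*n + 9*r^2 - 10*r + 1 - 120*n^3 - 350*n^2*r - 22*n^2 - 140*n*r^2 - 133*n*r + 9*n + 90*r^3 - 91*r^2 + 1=-120*n^3 + n^2*(-350*r - 34) + n*(-140*r^2 - 156*r + 8) + 90*r^3 - 82*r^2 - 10*r + 2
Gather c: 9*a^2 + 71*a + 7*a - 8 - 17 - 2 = 9*a^2 + 78*a - 27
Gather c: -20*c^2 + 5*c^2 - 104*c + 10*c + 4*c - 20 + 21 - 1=-15*c^2 - 90*c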